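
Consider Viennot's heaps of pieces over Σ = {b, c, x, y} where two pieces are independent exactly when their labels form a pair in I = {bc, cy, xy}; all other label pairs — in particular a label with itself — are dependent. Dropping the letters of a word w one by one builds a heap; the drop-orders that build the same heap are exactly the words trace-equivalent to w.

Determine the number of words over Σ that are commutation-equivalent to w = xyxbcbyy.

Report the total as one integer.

0(x) covers ∅
1(y) covers ∅
2(x) covers 0:x
3(b) covers 1:y, 2:x
4(c) covers 2:x
5(b) covers 3:b
6(y) covers 5:b
7(y) covers 6:y
floor of heap: 0:x, 1:y
completions by unplaced set U, small U first (add the entries for U minus each lowest piece of U):
  |U|=1: {4}:1  {7}:1
  |U|=2: {4,7}:2  {6,7}:1
  |U|=3: {4,6,7}:3  {5,6,7}:1
  |U|=4: {3,5,6,7}:1  {4,5,6,7}:4
  |U|=5: {1,3,5,6,7}:1  {3,4,5,6,7}:5
  |U|=6: {1,3,4,5,6,7}:6  {2,3,4,5,6,7}:5
  start at 0(x): 11
  start at 1(y): 5
sum over floor = 16

16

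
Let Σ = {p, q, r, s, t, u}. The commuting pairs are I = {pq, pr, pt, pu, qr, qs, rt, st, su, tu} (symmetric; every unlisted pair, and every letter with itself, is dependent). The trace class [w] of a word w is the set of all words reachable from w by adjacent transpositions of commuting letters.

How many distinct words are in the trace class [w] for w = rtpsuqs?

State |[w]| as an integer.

82

0(r) covers ∅
1(t) covers ∅
2(p) covers ∅
3(s) covers 0:r, 2:p
4(u) covers 0:r
5(q) covers 1:t, 4:u
6(s) covers 3:s
floor of heap: 0:r, 1:t, 2:p
completions by unplaced set U, small U first (add the entries for U minus each lowest piece of U):
  |U|=1: {5}:1  {6}:1
  |U|=2: {1,5}:1  {3,6}:1  {4,5}:1  {5,6}:2
  |U|=3: {1,4,5}:2  {1,5,6}:3  {2,3,6}:1  {3,5,6}:3  {4,5,6}:3
  |U|=4: {1,3,5,6}:6  {1,4,5,6}:8  {2,3,5,6}:4  {3,4,5,6}:6
  |U|=5: {0,3,4,5,6}:6  {1,2,3,5,6}:10  {1,3,4,5,6}:20  {2,3,4,5,6}:10
  start at 0(r): 40
  start at 1(t): 16
  start at 2(p): 26
sum over floor = 82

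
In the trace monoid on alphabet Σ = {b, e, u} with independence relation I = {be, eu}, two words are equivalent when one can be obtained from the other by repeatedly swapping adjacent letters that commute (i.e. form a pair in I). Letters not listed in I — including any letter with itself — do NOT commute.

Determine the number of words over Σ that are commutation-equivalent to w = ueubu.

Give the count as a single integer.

5

piece 0:u — minimal
piece 1:e — minimal
piece 2:u rests on {0:u}
piece 3:b rests on {2:u}
piece 4:u rests on {3:b}
minimal pieces: {0:u, 1:e}
ways to finish when only these pieces remain (= sum over removing one remaining piece with nothing left below it):
  1 left: {1}→1  {4}→1
  2 left: {1,4}→2  {3,4}→1
  3 left: {1,3,4}→3  {2,3,4}→1
  placing 0:u first → 4 extensions
  placing 1:e first → 1 extensions
total linear extensions = 5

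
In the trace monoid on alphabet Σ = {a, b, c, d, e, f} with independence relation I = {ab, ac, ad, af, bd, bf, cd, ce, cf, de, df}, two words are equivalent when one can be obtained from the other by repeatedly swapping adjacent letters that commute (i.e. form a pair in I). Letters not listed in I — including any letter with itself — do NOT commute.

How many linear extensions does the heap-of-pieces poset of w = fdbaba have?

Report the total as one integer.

#0=f has no predecessor
#1=d has no predecessor
#2=b has no predecessor
#3=a has no predecessor
#4=b depends on [2:b]
#5=a depends on [3:a]
sources: [0:f, 1:d, 2:b, 3:a]
N(rest) = Σ N(rest − s) over sources s of rest; N(one piece) = 1:
  size 1 → [0]=1  [1]=1  [4]=1  [5]=1
  size 2 → [0,1]=2  [0,4]=2  [0,5]=2  [1,4]=2  [1,5]=2  [2,4]=1  [3,5]=1  [4,5]=2
  size 3 → [0,1,4]=6  [0,1,5]=6  [0,2,4]=3  [0,3,5]=3  [0,4,5]=6  [1,2,4]=3  [1,3,5]=3  [1,4,5]=6  [2,4,5]=3  [3,4,5]=3
  size 4 → [0,1,2,4]=12  [0,1,3,5]=12  [0,1,4,5]=24  [0,2,4,5]=12  [0,3,4,5]=12  [1,2,4,5]=12  [1,3,4,5]=12  [2,3,4,5]=6
  first=0(f) contributes 30
  first=1(d) contributes 30
  first=2(b) contributes 60
  first=3(a) contributes 60
|[w]| = 180

180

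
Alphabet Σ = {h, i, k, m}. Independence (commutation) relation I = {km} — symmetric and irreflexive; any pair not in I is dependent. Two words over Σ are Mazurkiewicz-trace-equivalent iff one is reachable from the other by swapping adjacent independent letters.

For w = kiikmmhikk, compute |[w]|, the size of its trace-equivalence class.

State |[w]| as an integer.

3

#0=k has no predecessor
#1=i depends on [0:k]
#2=i depends on [1:i]
#3=k depends on [2:i]
#4=m depends on [2:i]
#5=m depends on [4:m]
#6=h depends on [3:k, 5:m]
#7=i depends on [6:h]
#8=k depends on [7:i]
#9=k depends on [8:k]
sources: [0:k]
N(rest) = Σ N(rest − s) over sources s of rest; N(one piece) = 1:
  size 1 → [9]=1
  size 2 → [8,9]=1
  size 3 → [7,8,9]=1
  size 4 → [6,7,8,9]=1
  size 5 → [3,6,7,8,9]=1  [5,6,7,8,9]=1
  size 6 → [3,5,6,7,8,9]=2  [4,5,6,7,8,9]=1
  size 7 → [3,4,5,6,7,8,9]=3
  size 8 → [2,3,4,5,6,7,8,9]=3
  first=0(k) contributes 3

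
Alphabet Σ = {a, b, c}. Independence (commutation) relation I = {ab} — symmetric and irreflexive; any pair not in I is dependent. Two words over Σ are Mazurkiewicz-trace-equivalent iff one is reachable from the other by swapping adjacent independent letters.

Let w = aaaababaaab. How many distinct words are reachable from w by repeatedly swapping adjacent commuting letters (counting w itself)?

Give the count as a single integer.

piece 0:a — minimal
piece 1:a rests on {0:a}
piece 2:a rests on {1:a}
piece 3:a rests on {2:a}
piece 4:b — minimal
piece 5:a rests on {3:a}
piece 6:b rests on {4:b}
piece 7:a rests on {5:a}
piece 8:a rests on {7:a}
piece 9:a rests on {8:a}
piece 10:b rests on {6:b}
minimal pieces: {0:a, 4:b}
ways to finish when only these pieces remain (= sum over removing one remaining piece with nothing left below it):
  1 left: {9}→1  {10}→1
  2 left: {6,10}→1  {8,9}→1  {9,10}→2
  3 left: {4,6,10}→1  {6,9,10}→3  {7,8,9}→1  {8,9,10}→3
  4 left: {4,6,9,10}→4  {5,7,8,9}→1  {6,8,9,10}→6  {7,8,9,10}→4
  5 left: {3,5,7,8,9}→1  {4,6,8,9,10}→10  {5,7,8,9,10}→5  {6,7,8,9,10}→10
  6 left: {2,3,5,7,8,9}→1  {3,5,7,8,9,10}→6  {4,6,7,8,9,10}→20  {5,6,7,8,9,10}→15
  7 left: {1,2,3,5,7,8,9}→1  {2,3,5,7,8,9,10}→7  {3,5,6,7,8,9,10}→21  {4,5,6,7,8,9,10}→35
  8 left: {0,1,2,3,5,7,8,9}→1  {1,2,3,5,7,8,9,10}→8  {2,3,5,6,7,8,9,10}→28  {3,4,5,6,7,8,9,10}→56
  9 left: {0,1,2,3,5,7,8,9,10}→9  {1,2,3,5,6,7,8,9,10}→36  {2,3,4,5,6,7,8,9,10}→84
  placing 0:a first → 120 extensions
  placing 4:b first → 45 extensions
total linear extensions = 165

165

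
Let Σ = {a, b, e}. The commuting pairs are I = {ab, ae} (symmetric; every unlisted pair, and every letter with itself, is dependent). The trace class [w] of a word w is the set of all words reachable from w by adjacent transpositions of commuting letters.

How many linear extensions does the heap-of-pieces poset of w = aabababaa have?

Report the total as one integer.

84

piece 0:a — minimal
piece 1:a rests on {0:a}
piece 2:b — minimal
piece 3:a rests on {1:a}
piece 4:b rests on {2:b}
piece 5:a rests on {3:a}
piece 6:b rests on {4:b}
piece 7:a rests on {5:a}
piece 8:a rests on {7:a}
minimal pieces: {0:a, 2:b}
ways to finish when only these pieces remain (= sum over removing one remaining piece with nothing left below it):
  1 left: {6}→1  {8}→1
  2 left: {4,6}→1  {6,8}→2  {7,8}→1
  3 left: {2,4,6}→1  {4,6,8}→3  {5,7,8}→1  {6,7,8}→3
  4 left: {2,4,6,8}→4  {3,5,7,8}→1  {4,6,7,8}→6  {5,6,7,8}→4
  5 left: {1,3,5,7,8}→1  {2,4,6,7,8}→10  {3,5,6,7,8}→5  {4,5,6,7,8}→10
  6 left: {0,1,3,5,7,8}→1  {1,3,5,6,7,8}→6  {2,4,5,6,7,8}→20  {3,4,5,6,7,8}→15
  7 left: {0,1,3,5,6,7,8}→7  {1,3,4,5,6,7,8}→21  {2,3,4,5,6,7,8}→35
  placing 0:a first → 56 extensions
  placing 2:b first → 28 extensions
total linear extensions = 84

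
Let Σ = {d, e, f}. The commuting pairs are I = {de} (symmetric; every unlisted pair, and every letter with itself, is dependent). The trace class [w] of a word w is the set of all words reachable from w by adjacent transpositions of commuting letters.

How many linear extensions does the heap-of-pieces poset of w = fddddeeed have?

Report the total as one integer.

56

0(f) covers ∅
1(d) covers 0:f
2(d) covers 1:d
3(d) covers 2:d
4(d) covers 3:d
5(e) covers 0:f
6(e) covers 5:e
7(e) covers 6:e
8(d) covers 4:d
floor of heap: 0:f
completions by unplaced set U, small U first (add the entries for U minus each lowest piece of U):
  |U|=1: {7}:1  {8}:1
  |U|=2: {4,8}:1  {6,7}:1  {7,8}:2
  |U|=3: {3,4,8}:1  {4,7,8}:3  {5,6,7}:1  {6,7,8}:3
  |U|=4: {2,3,4,8}:1  {3,4,7,8}:4  {4,6,7,8}:6  {5,6,7,8}:4
  |U|=5: {1,2,3,4,8}:1  {2,3,4,7,8}:5  {3,4,6,7,8}:10  {4,5,6,7,8}:10
  |U|=6: {1,2,3,4,7,8}:6  {2,3,4,6,7,8}:15  {3,4,5,6,7,8}:20
  |U|=7: {1,2,3,4,6,7,8}:21  {2,3,4,5,6,7,8}:35
  start at 0(f): 56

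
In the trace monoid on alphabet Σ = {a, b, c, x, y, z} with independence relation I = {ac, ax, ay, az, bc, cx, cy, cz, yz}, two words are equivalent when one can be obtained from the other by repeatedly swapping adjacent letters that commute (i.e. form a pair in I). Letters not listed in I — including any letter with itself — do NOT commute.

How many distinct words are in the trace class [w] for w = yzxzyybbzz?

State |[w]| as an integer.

#0=y has no predecessor
#1=z has no predecessor
#2=x depends on [0:y, 1:z]
#3=z depends on [2:x]
#4=y depends on [2:x]
#5=y depends on [4:y]
#6=b depends on [3:z, 5:y]
#7=b depends on [6:b]
#8=z depends on [7:b]
#9=z depends on [8:z]
sources: [0:y, 1:z]
N(rest) = Σ N(rest − s) over sources s of rest; N(one piece) = 1:
  size 1 → [9]=1
  size 2 → [8,9]=1
  size 3 → [7,8,9]=1
  size 4 → [6,7,8,9]=1
  size 5 → [3,6,7,8,9]=1  [5,6,7,8,9]=1
  size 6 → [3,5,6,7,8,9]=2  [4,5,6,7,8,9]=1
  size 7 → [3,4,5,6,7,8,9]=3
  size 8 → [2,3,4,5,6,7,8,9]=3
  first=0(y) contributes 3
  first=1(z) contributes 3
|[w]| = 6

6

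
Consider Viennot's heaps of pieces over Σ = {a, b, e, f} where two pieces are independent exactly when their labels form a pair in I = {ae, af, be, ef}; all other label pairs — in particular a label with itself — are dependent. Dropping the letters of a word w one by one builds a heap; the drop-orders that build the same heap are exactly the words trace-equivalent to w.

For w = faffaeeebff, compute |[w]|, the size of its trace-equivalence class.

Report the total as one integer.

piece 0:f — minimal
piece 1:a — minimal
piece 2:f rests on {0:f}
piece 3:f rests on {2:f}
piece 4:a rests on {1:a}
piece 5:e — minimal
piece 6:e rests on {5:e}
piece 7:e rests on {6:e}
piece 8:b rests on {3:f, 4:a}
piece 9:f rests on {8:b}
piece 10:f rests on {9:f}
minimal pieces: {0:f, 1:a, 5:e}
ways to finish when only these pieces remain (= sum over removing one remaining piece with nothing left below it):
  1 left: {7}→1  {10}→1
  2 left: {6,7}→1  {7,10}→2  {9,10}→1
  3 left: {5,6,7}→1  {6,7,10}→3  {7,9,10}→3  {8,9,10}→1
  4 left: {3,8,9,10}→1  {4,8,9,10}→1  {5,6,7,10}→4  {6,7,9,10}→6  {7,8,9,10}→4
  5 left: {1,4,8,9,10}→1  {2,3,8,9,10}→1  {3,4,8,9,10}→2  {3,7,8,9,10}→5  {4,7,8,9,10}→5  {5,6,7,9,10}→10  {6,7,8,9,10}→10
  6 left: {0,2,3,8,9,10}→1  {1,3,4,8,9,10}→3  {1,4,7,8,9,10}→6  {2,3,4,8,9,10}→3  {2,3,7,8,9,10}→6  {3,4,7,8,9,10}→12  {3,6,7,8,9,10}→15  {4,6,7,8,9,10}→15  {5,6,7,8,9,10}→20
  7 left: {0,2,3,4,8,9,10}→4  {0,2,3,7,8,9,10}→7  {1,2,3,4,8,9,10}→6  {1,3,4,7,8,9,10}→21  {1,4,6,7,8,9,10}→21  {2,3,4,7,8,9,10}→21  {2,3,6,7,8,9,10}→21  {3,4,6,7,8,9,10}→42  {3,5,6,7,8,9,10}→35  {4,5,6,7,8,9,10}→35
  8 left: {0,1,2,3,4,8,9,10}→10  {0,2,3,4,7,8,9,10}→32  {0,2,3,6,7,8,9,10}→28  {1,2,3,4,7,8,9,10}→48  {1,3,4,6,7,8,9,10}→84  {1,4,5,6,7,8,9,10}→56  {2,3,4,6,7,8,9,10}→84  {2,3,5,6,7,8,9,10}→56  {3,4,5,6,7,8,9,10}→112
  9 left: {0,1,2,3,4,7,8,9,10}→90  {0,2,3,4,6,7,8,9,10}→144  {0,2,3,5,6,7,8,9,10}→84  {1,2,3,4,6,7,8,9,10}→216  {1,3,4,5,6,7,8,9,10}→252  {2,3,4,5,6,7,8,9,10}→252
  placing 0:f first → 720 extensions
  placing 1:a first → 480 extensions
  placing 5:e first → 450 extensions
total linear extensions = 1650

1650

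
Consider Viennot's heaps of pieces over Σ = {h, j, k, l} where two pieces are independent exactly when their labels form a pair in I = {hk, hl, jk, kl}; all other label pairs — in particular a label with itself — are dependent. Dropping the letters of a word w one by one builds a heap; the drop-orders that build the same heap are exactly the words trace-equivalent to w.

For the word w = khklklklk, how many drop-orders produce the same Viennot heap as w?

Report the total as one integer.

504

0(k) covers ∅
1(h) covers ∅
2(k) covers 0:k
3(l) covers ∅
4(k) covers 2:k
5(l) covers 3:l
6(k) covers 4:k
7(l) covers 5:l
8(k) covers 6:k
floor of heap: 0:k, 1:h, 3:l
completions by unplaced set U, small U first (add the entries for U minus each lowest piece of U):
  |U|=1: {1}:1  {7}:1  {8}:1
  |U|=2: {1,7}:2  {1,8}:2  {5,7}:1  {6,8}:1  {7,8}:2
  |U|=3: {1,5,7}:3  {1,6,8}:3  {1,7,8}:6  {3,5,7}:1  {4,6,8}:1  {5,7,8}:3  {6,7,8}:3
  |U|=4: {1,3,5,7}:4  {1,4,6,8}:4  {1,5,7,8}:12  {1,6,7,8}:12  {2,4,6,8}:1  {3,5,7,8}:4  {4,6,7,8}:4  {5,6,7,8}:6
  |U|=5: {0,2,4,6,8}:1  {1,2,4,6,8}:5  {1,3,5,7,8}:20  {1,4,6,7,8}:20  {1,5,6,7,8}:30  {2,4,6,7,8}:5  {3,5,6,7,8}:10  {4,5,6,7,8}:10
  |U|=6: {0,1,2,4,6,8}:6  {0,2,4,6,7,8}:6  {1,2,4,6,7,8}:30  {1,3,5,6,7,8}:60  {1,4,5,6,7,8}:60  {2,4,5,6,7,8}:15  {3,4,5,6,7,8}:20
  |U|=7: {0,1,2,4,6,7,8}:42  {0,2,4,5,6,7,8}:21  {1,2,4,5,6,7,8}:105  {1,3,4,5,6,7,8}:140  {2,3,4,5,6,7,8}:35
  start at 0(k): 280
  start at 1(h): 56
  start at 3(l): 168
sum over floor = 504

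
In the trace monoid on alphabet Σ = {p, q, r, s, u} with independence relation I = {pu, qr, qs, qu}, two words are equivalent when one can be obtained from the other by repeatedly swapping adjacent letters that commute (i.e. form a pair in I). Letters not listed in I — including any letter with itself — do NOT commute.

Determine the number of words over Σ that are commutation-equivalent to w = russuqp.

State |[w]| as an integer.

11

#0=r has no predecessor
#1=u depends on [0:r]
#2=s depends on [1:u]
#3=s depends on [2:s]
#4=u depends on [3:s]
#5=q has no predecessor
#6=p depends on [3:s, 5:q]
sources: [0:r, 5:q]
N(rest) = Σ N(rest − s) over sources s of rest; N(one piece) = 1:
  size 1 → [4]=1  [6]=1
  size 2 → [4,6]=2  [5,6]=1
  size 3 → [3,4,6]=2  [4,5,6]=3
  size 4 → [2,3,4,6]=2  [3,4,5,6]=5
  size 5 → [1,2,3,4,6]=2  [2,3,4,5,6]=7
  first=0(r) contributes 9
  first=5(q) contributes 2
|[w]| = 11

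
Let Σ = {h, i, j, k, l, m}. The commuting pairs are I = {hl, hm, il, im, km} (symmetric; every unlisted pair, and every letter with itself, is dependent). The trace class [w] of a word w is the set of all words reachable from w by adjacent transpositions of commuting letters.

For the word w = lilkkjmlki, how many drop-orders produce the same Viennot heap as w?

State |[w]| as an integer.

0(l) covers ∅
1(i) covers ∅
2(l) covers 0:l
3(k) covers 1:i, 2:l
4(k) covers 3:k
5(j) covers 4:k
6(m) covers 5:j
7(l) covers 6:m
8(k) covers 7:l
9(i) covers 8:k
floor of heap: 0:l, 1:i
completions by unplaced set U, small U first (add the entries for U minus each lowest piece of U):
  |U|=1: {9}:1
  |U|=2: {8,9}:1
  |U|=3: {7,8,9}:1
  |U|=4: {6,7,8,9}:1
  |U|=5: {5,6,7,8,9}:1
  |U|=6: {4,5,6,7,8,9}:1
  |U|=7: {3,4,5,6,7,8,9}:1
  |U|=8: {1,3,4,5,6,7,8,9}:1  {2,3,4,5,6,7,8,9}:1
  start at 0(l): 2
  start at 1(i): 1
sum over floor = 3

3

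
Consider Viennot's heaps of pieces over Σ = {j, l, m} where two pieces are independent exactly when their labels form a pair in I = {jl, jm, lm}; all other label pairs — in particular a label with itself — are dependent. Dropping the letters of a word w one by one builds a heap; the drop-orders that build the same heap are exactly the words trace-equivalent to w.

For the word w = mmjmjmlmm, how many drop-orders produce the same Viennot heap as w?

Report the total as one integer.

252

piece 0:m — minimal
piece 1:m rests on {0:m}
piece 2:j — minimal
piece 3:m rests on {1:m}
piece 4:j rests on {2:j}
piece 5:m rests on {3:m}
piece 6:l — minimal
piece 7:m rests on {5:m}
piece 8:m rests on {7:m}
minimal pieces: {0:m, 2:j, 6:l}
ways to finish when only these pieces remain (= sum over removing one remaining piece with nothing left below it):
  1 left: {4}→1  {6}→1  {8}→1
  2 left: {2,4}→1  {4,6}→2  {4,8}→2  {6,8}→2  {7,8}→1
  3 left: {2,4,6}→3  {2,4,8}→3  {4,6,8}→6  {4,7,8}→3  {5,7,8}→1  {6,7,8}→3
  4 left: {2,4,6,8}→12  {2,4,7,8}→6  {3,5,7,8}→1  {4,5,7,8}→4  {4,6,7,8}→12  {5,6,7,8}→4
  5 left: {1,3,5,7,8}→1  {2,4,5,7,8}→10  {2,4,6,7,8}→30  {3,4,5,7,8}→5  {3,5,6,7,8}→5  {4,5,6,7,8}→20
  6 left: {0,1,3,5,7,8}→1  {1,3,4,5,7,8}→6  {1,3,5,6,7,8}→6  {2,3,4,5,7,8}→15  {2,4,5,6,7,8}→60  {3,4,5,6,7,8}→30
  7 left: {0,1,3,4,5,7,8}→7  {0,1,3,5,6,7,8}→7  {1,2,3,4,5,7,8}→21  {1,3,4,5,6,7,8}→42  {2,3,4,5,6,7,8}→105
  placing 0:m first → 168 extensions
  placing 2:j first → 56 extensions
  placing 6:l first → 28 extensions
total linear extensions = 252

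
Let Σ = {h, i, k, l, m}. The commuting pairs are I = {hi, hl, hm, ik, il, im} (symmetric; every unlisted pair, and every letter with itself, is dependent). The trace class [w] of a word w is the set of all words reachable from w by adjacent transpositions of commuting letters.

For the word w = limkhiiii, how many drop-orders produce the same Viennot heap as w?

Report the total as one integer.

126

0(l) covers ∅
1(i) covers ∅
2(m) covers 0:l
3(k) covers 2:m
4(h) covers 3:k
5(i) covers 1:i
6(i) covers 5:i
7(i) covers 6:i
8(i) covers 7:i
floor of heap: 0:l, 1:i
completions by unplaced set U, small U first (add the entries for U minus each lowest piece of U):
  |U|=1: {4}:1  {8}:1
  |U|=2: {3,4}:1  {4,8}:2  {7,8}:1
  |U|=3: {2,3,4}:1  {3,4,8}:3  {4,7,8}:3  {6,7,8}:1
  |U|=4: {0,2,3,4}:1  {2,3,4,8}:4  {3,4,7,8}:6  {4,6,7,8}:4  {5,6,7,8}:1
  |U|=5: {0,2,3,4,8}:5  {1,5,6,7,8}:1  {2,3,4,7,8}:10  {3,4,6,7,8}:10  {4,5,6,7,8}:5
  |U|=6: {0,2,3,4,7,8}:15  {1,4,5,6,7,8}:6  {2,3,4,6,7,8}:20  {3,4,5,6,7,8}:15
  |U|=7: {0,2,3,4,6,7,8}:35  {1,3,4,5,6,7,8}:21  {2,3,4,5,6,7,8}:35
  start at 0(l): 56
  start at 1(i): 70
sum over floor = 126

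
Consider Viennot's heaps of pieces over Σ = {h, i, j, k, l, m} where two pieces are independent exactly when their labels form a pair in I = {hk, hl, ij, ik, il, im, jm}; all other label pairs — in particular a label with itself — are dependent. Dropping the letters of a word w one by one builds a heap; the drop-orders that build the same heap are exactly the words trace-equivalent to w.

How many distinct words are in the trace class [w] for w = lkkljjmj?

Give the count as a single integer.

drop 0:l onto floor
drop 1:k onto {0:l}
drop 2:k onto {1:k}
drop 3:l onto {2:k}
drop 4:j onto {3:l}
drop 5:j onto {4:j}
drop 6:m onto {3:l}
drop 7:j onto {5:j}
ground layer = {0:l}
drop-orders for the pieces not yet dropped (sum over which currently-grounded one goes next):
  1 to go: {6} 1  {7} 1
  2 to go: {5,7} 1  {6,7} 2
  3 to go: {4,5,7} 1  {5,6,7} 3
  4 to go: {4,5,6,7} 4
  5 to go: {3,4,5,6,7} 4
  6 to go: {2,3,4,5,6,7} 4
  if 0:l drops first: 4 orders

4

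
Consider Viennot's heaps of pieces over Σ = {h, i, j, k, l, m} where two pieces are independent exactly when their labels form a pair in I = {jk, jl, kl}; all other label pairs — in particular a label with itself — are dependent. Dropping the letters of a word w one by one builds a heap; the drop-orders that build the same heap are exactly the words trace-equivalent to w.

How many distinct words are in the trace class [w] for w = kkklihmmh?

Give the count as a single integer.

#0=k has no predecessor
#1=k depends on [0:k]
#2=k depends on [1:k]
#3=l has no predecessor
#4=i depends on [2:k, 3:l]
#5=h depends on [4:i]
#6=m depends on [5:h]
#7=m depends on [6:m]
#8=h depends on [7:m]
sources: [0:k, 3:l]
N(rest) = Σ N(rest − s) over sources s of rest; N(one piece) = 1:
  size 1 → [8]=1
  size 2 → [7,8]=1
  size 3 → [6,7,8]=1
  size 4 → [5,6,7,8]=1
  size 5 → [4,5,6,7,8]=1
  size 6 → [2,4,5,6,7,8]=1  [3,4,5,6,7,8]=1
  size 7 → [1,2,4,5,6,7,8]=1  [2,3,4,5,6,7,8]=2
  first=0(k) contributes 3
  first=3(l) contributes 1
|[w]| = 4

4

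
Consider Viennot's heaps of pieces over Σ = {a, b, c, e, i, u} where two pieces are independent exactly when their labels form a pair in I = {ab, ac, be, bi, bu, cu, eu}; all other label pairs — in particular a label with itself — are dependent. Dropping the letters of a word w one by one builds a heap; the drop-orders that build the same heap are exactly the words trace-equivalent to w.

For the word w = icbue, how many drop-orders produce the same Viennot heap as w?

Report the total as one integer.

piece 0:i — minimal
piece 1:c rests on {0:i}
piece 2:b rests on {1:c}
piece 3:u rests on {0:i}
piece 4:e rests on {1:c}
minimal pieces: {0:i}
ways to finish when only these pieces remain (= sum over removing one remaining piece with nothing left below it):
  1 left: {2}→1  {3}→1  {4}→1
  2 left: {2,3}→2  {2,4}→2  {3,4}→2
  3 left: {1,2,4}→2  {2,3,4}→6
  placing 0:i first → 8 extensions

8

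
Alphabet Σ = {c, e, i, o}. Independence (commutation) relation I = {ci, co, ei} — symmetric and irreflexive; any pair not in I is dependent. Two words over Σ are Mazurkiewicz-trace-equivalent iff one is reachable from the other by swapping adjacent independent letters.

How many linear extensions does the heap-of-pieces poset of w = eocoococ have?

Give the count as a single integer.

35

drop 0:e onto floor
drop 1:o onto {0:e}
drop 2:c onto {0:e}
drop 3:o onto {1:o}
drop 4:o onto {3:o}
drop 5:c onto {2:c}
drop 6:o onto {4:o}
drop 7:c onto {5:c}
ground layer = {0:e}
drop-orders for the pieces not yet dropped (sum over which currently-grounded one goes next):
  1 to go: {6} 1  {7} 1
  2 to go: {4,6} 1  {5,7} 1  {6,7} 2
  3 to go: {2,5,7} 1  {3,4,6} 1  {4,6,7} 3  {5,6,7} 3
  4 to go: {1,3,4,6} 1  {2,5,6,7} 4  {3,4,6,7} 4  {4,5,6,7} 6
  5 to go: {1,3,4,6,7} 5  {2,4,5,6,7} 10  {3,4,5,6,7} 10
  6 to go: {1,3,4,5,6,7} 15  {2,3,4,5,6,7} 20
  if 0:e drops first: 35 orders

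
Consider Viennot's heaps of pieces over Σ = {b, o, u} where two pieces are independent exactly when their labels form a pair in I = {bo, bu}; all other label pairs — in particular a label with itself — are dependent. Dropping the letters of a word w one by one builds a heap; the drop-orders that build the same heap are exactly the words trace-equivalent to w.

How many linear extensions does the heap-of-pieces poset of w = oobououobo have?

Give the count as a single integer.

#0=o has no predecessor
#1=o depends on [0:o]
#2=b has no predecessor
#3=o depends on [1:o]
#4=u depends on [3:o]
#5=o depends on [4:u]
#6=u depends on [5:o]
#7=o depends on [6:u]
#8=b depends on [2:b]
#9=o depends on [7:o]
sources: [0:o, 2:b]
N(rest) = Σ N(rest − s) over sources s of rest; N(one piece) = 1:
  size 1 → [8]=1  [9]=1
  size 2 → [2,8]=1  [7,9]=1  [8,9]=2
  size 3 → [2,8,9]=3  [6,7,9]=1  [7,8,9]=3
  size 4 → [2,7,8,9]=6  [5,6,7,9]=1  [6,7,8,9]=4
  size 5 → [2,6,7,8,9]=10  [4,5,6,7,9]=1  [5,6,7,8,9]=5
  size 6 → [2,5,6,7,8,9]=15  [3,4,5,6,7,9]=1  [4,5,6,7,8,9]=6
  size 7 → [1,3,4,5,6,7,9]=1  [2,4,5,6,7,8,9]=21  [3,4,5,6,7,8,9]=7
  size 8 → [0,1,3,4,5,6,7,9]=1  [1,3,4,5,6,7,8,9]=8  [2,3,4,5,6,7,8,9]=28
  first=0(o) contributes 36
  first=2(b) contributes 9
|[w]| = 45

45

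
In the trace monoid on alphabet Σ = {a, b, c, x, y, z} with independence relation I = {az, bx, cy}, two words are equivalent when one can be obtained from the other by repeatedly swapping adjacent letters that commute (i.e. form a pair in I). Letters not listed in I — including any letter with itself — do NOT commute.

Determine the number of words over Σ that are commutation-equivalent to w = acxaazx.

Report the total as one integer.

3

0(a) covers ∅
1(c) covers 0:a
2(x) covers 1:c
3(a) covers 2:x
4(a) covers 3:a
5(z) covers 2:x
6(x) covers 4:a, 5:z
floor of heap: 0:a
completions by unplaced set U, small U first (add the entries for U minus each lowest piece of U):
  |U|=1: {6}:1
  |U|=2: {4,6}:1  {5,6}:1
  |U|=3: {3,4,6}:1  {4,5,6}:2
  |U|=4: {3,4,5,6}:3
  |U|=5: {2,3,4,5,6}:3
  start at 0(a): 3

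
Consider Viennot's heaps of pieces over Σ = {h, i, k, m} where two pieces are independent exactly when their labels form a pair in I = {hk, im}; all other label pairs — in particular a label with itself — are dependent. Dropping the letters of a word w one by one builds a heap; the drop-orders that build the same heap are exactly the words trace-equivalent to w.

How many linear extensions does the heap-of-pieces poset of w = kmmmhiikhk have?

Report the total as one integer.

3

0(k) covers ∅
1(m) covers 0:k
2(m) covers 1:m
3(m) covers 2:m
4(h) covers 3:m
5(i) covers 4:h
6(i) covers 5:i
7(k) covers 6:i
8(h) covers 6:i
9(k) covers 7:k
floor of heap: 0:k
completions by unplaced set U, small U first (add the entries for U minus each lowest piece of U):
  |U|=1: {8}:1  {9}:1
  |U|=2: {7,9}:1  {8,9}:2
  |U|=3: {7,8,9}:3
  |U|=4: {6,7,8,9}:3
  |U|=5: {5,6,7,8,9}:3
  |U|=6: {4,5,6,7,8,9}:3
  |U|=7: {3,4,5,6,7,8,9}:3
  |U|=8: {2,3,4,5,6,7,8,9}:3
  start at 0(k): 3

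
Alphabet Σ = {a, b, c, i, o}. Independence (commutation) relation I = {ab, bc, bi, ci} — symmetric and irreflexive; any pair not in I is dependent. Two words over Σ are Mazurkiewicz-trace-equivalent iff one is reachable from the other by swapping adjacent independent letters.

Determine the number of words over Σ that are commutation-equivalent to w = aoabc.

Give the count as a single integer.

3

piece 0:a — minimal
piece 1:o rests on {0:a}
piece 2:a rests on {1:o}
piece 3:b rests on {1:o}
piece 4:c rests on {2:a}
minimal pieces: {0:a}
ways to finish when only these pieces remain (= sum over removing one remaining piece with nothing left below it):
  1 left: {3}→1  {4}→1
  2 left: {2,4}→1  {3,4}→2
  3 left: {2,3,4}→3
  placing 0:a first → 3 extensions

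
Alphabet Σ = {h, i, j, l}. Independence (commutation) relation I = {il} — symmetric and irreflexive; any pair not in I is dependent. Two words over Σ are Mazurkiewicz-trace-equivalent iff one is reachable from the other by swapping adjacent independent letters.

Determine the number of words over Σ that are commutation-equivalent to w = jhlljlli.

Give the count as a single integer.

#0=j has no predecessor
#1=h depends on [0:j]
#2=l depends on [1:h]
#3=l depends on [2:l]
#4=j depends on [3:l]
#5=l depends on [4:j]
#6=l depends on [5:l]
#7=i depends on [4:j]
sources: [0:j]
N(rest) = Σ N(rest − s) over sources s of rest; N(one piece) = 1:
  size 1 → [6]=1  [7]=1
  size 2 → [5,6]=1  [6,7]=2
  size 3 → [5,6,7]=3
  size 4 → [4,5,6,7]=3
  size 5 → [3,4,5,6,7]=3
  size 6 → [2,3,4,5,6,7]=3
  first=0(j) contributes 3

3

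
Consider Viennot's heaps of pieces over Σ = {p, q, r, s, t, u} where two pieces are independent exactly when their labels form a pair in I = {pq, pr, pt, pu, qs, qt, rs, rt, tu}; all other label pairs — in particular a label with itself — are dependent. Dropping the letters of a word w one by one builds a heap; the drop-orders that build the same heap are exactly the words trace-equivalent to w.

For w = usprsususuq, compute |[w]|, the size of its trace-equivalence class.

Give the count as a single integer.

4

drop 0:u onto floor
drop 1:s onto {0:u}
drop 2:p onto {1:s}
drop 3:r onto {0:u}
drop 4:s onto {2:p}
drop 5:u onto {3:r, 4:s}
drop 6:s onto {5:u}
drop 7:u onto {6:s}
drop 8:s onto {7:u}
drop 9:u onto {8:s}
drop 10:q onto {9:u}
ground layer = {0:u}
drop-orders for the pieces not yet dropped (sum over which currently-grounded one goes next):
  1 to go: {10} 1
  2 to go: {9,10} 1
  3 to go: {8,9,10} 1
  4 to go: {7,8,9,10} 1
  5 to go: {6,7,8,9,10} 1
  6 to go: {5,6,7,8,9,10} 1
  7 to go: {3,5,6,7,8,9,10} 1  {4,5,6,7,8,9,10} 1
  8 to go: {2,4,5,6,7,8,9,10} 1  {3,4,5,6,7,8,9,10} 2
  9 to go: {1,2,4,5,6,7,8,9,10} 1  {2,3,4,5,6,7,8,9,10} 3
  if 0:u drops first: 4 orders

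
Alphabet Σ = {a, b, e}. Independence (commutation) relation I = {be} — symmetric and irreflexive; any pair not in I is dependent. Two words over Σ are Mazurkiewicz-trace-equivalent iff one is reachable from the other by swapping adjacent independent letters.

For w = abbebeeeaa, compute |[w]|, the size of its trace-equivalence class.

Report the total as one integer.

drop 0:a onto floor
drop 1:b onto {0:a}
drop 2:b onto {1:b}
drop 3:e onto {0:a}
drop 4:b onto {2:b}
drop 5:e onto {3:e}
drop 6:e onto {5:e}
drop 7:e onto {6:e}
drop 8:a onto {4:b, 7:e}
drop 9:a onto {8:a}
ground layer = {0:a}
drop-orders for the pieces not yet dropped (sum over which currently-grounded one goes next):
  1 to go: {9} 1
  2 to go: {8,9} 1
  3 to go: {4,8,9} 1  {7,8,9} 1
  4 to go: {2,4,8,9} 1  {4,7,8,9} 2  {6,7,8,9} 1
  5 to go: {1,2,4,8,9} 1  {2,4,7,8,9} 3  {4,6,7,8,9} 3  {5,6,7,8,9} 1
  6 to go: {1,2,4,7,8,9} 4  {2,4,6,7,8,9} 6  {3,5,6,7,8,9} 1  {4,5,6,7,8,9} 4
  7 to go: {1,2,4,6,7,8,9} 10  {2,4,5,6,7,8,9} 10  {3,4,5,6,7,8,9} 5
  8 to go: {1,2,4,5,6,7,8,9} 20  {2,3,4,5,6,7,8,9} 15
  if 0:a drops first: 35 orders

35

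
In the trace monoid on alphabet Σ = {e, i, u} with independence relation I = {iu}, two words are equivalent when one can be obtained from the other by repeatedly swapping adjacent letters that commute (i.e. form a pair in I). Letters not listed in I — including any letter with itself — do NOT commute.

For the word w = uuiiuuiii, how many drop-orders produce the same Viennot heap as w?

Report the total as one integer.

#0=u has no predecessor
#1=u depends on [0:u]
#2=i has no predecessor
#3=i depends on [2:i]
#4=u depends on [1:u]
#5=u depends on [4:u]
#6=i depends on [3:i]
#7=i depends on [6:i]
#8=i depends on [7:i]
sources: [0:u, 2:i]
N(rest) = Σ N(rest − s) over sources s of rest; N(one piece) = 1:
  size 1 → [5]=1  [8]=1
  size 2 → [4,5]=1  [5,8]=2  [7,8]=1
  size 3 → [1,4,5]=1  [4,5,8]=3  [5,7,8]=3  [6,7,8]=1
  size 4 → [0,1,4,5]=1  [1,4,5,8]=4  [3,6,7,8]=1  [4,5,7,8]=6  [5,6,7,8]=4
  size 5 → [0,1,4,5,8]=5  [1,4,5,7,8]=10  [2,3,6,7,8]=1  [3,5,6,7,8]=5  [4,5,6,7,8]=10
  size 6 → [0,1,4,5,7,8]=15  [1,4,5,6,7,8]=20  [2,3,5,6,7,8]=6  [3,4,5,6,7,8]=15
  size 7 → [0,1,4,5,6,7,8]=35  [1,3,4,5,6,7,8]=35  [2,3,4,5,6,7,8]=21
  first=0(u) contributes 56
  first=2(i) contributes 70
|[w]| = 126

126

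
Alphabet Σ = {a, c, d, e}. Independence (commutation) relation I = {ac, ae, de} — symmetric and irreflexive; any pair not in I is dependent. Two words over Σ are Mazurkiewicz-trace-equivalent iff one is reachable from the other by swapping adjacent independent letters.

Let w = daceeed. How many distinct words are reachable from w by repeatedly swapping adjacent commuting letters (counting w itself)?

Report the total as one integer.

14

#0=d has no predecessor
#1=a depends on [0:d]
#2=c depends on [0:d]
#3=e depends on [2:c]
#4=e depends on [3:e]
#5=e depends on [4:e]
#6=d depends on [1:a, 2:c]
sources: [0:d]
N(rest) = Σ N(rest − s) over sources s of rest; N(one piece) = 1:
  size 1 → [5]=1  [6]=1
  size 2 → [1,6]=1  [4,5]=1  [5,6]=2
  size 3 → [1,5,6]=3  [3,4,5]=1  [4,5,6]=3
  size 4 → [1,4,5,6]=6  [3,4,5,6]=4
  size 5 → [1,3,4,5,6]=10  [2,3,4,5,6]=4
  first=0(d) contributes 14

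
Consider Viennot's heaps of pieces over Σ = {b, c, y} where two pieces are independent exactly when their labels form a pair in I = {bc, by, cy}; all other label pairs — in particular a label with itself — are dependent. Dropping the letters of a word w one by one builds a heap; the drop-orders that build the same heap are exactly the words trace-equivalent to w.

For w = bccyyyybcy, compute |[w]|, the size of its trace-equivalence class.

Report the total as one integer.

piece 0:b — minimal
piece 1:c — minimal
piece 2:c rests on {1:c}
piece 3:y — minimal
piece 4:y rests on {3:y}
piece 5:y rests on {4:y}
piece 6:y rests on {5:y}
piece 7:b rests on {0:b}
piece 8:c rests on {2:c}
piece 9:y rests on {6:y}
minimal pieces: {0:b, 1:c, 3:y}
ways to finish when only these pieces remain (= sum over removing one remaining piece with nothing left below it):
  1 left: {7}→1  {8}→1  {9}→1
  2 left: {0,7}→1  {2,8}→1  {6,9}→1  {7,8}→2  {7,9}→2  {8,9}→2
  3 left: {0,7,8}→3  {0,7,9}→3  {1,2,8}→1  {2,7,8}→3  {2,8,9}→3  {5,6,9}→1  {6,7,9}→3  {6,8,9}→3  {7,8,9}→6
  4 left: {0,2,7,8}→6  {0,6,7,9}→6  {0,7,8,9}→12  {1,2,7,8}→4  {1,2,8,9}→4  {2,6,8,9}→6  {2,7,8,9}→12  {4,5,6,9}→1  {5,6,7,9}→4  {5,6,8,9}→4  {6,7,8,9}→12
  5 left: {0,1,2,7,8}→10  {0,2,7,8,9}→30  {0,5,6,7,9}→10  {0,6,7,8,9}→30  {1,2,6,8,9}→10  {1,2,7,8,9}→20  {2,5,6,8,9}→10  {2,6,7,8,9}→30  {3,4,5,6,9}→1  {4,5,6,7,9}→5  {4,5,6,8,9}→5  {5,6,7,8,9}→20
  6 left: {0,1,2,7,8,9}→60  {0,2,6,7,8,9}→90  {0,4,5,6,7,9}→15  {0,5,6,7,8,9}→60  {1,2,5,6,8,9}→20  {1,2,6,7,8,9}→60  {2,4,5,6,8,9}→15  {2,5,6,7,8,9}→60  {3,4,5,6,7,9}→6  {3,4,5,6,8,9}→6  {4,5,6,7,8,9}→30
  7 left: {0,1,2,6,7,8,9}→210  {0,2,5,6,7,8,9}→210  {0,3,4,5,6,7,9}→21  {0,4,5,6,7,8,9}→105  {1,2,4,5,6,8,9}→35  {1,2,5,6,7,8,9}→140  {2,3,4,5,6,8,9}→21  {2,4,5,6,7,8,9}→105  {3,4,5,6,7,8,9}→42
  8 left: {0,1,2,5,6,7,8,9}→560  {0,2,4,5,6,7,8,9}→420  {0,3,4,5,6,7,8,9}→168  {1,2,3,4,5,6,8,9}→56  {1,2,4,5,6,7,8,9}→280  {2,3,4,5,6,7,8,9}→168
  placing 0:b first → 504 extensions
  placing 1:c first → 756 extensions
  placing 3:y first → 1260 extensions
total linear extensions = 2520

2520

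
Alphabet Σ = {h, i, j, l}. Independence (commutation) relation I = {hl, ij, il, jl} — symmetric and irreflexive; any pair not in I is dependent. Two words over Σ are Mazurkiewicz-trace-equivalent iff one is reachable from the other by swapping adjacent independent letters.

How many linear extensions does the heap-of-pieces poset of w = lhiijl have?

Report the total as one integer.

0(l) covers ∅
1(h) covers ∅
2(i) covers 1:h
3(i) covers 2:i
4(j) covers 1:h
5(l) covers 0:l
floor of heap: 0:l, 1:h
completions by unplaced set U, small U first (add the entries for U minus each lowest piece of U):
  |U|=1: {3}:1  {4}:1  {5}:1
  |U|=2: {0,5}:1  {2,3}:1  {3,4}:2  {3,5}:2  {4,5}:2
  |U|=3: {0,3,5}:3  {0,4,5}:3  {2,3,4}:3  {2,3,5}:3  {3,4,5}:6
  |U|=4: {0,2,3,5}:6  {0,3,4,5}:12  {1,2,3,4}:3  {2,3,4,5}:12
  start at 0(l): 15
  start at 1(h): 30
sum over floor = 45

45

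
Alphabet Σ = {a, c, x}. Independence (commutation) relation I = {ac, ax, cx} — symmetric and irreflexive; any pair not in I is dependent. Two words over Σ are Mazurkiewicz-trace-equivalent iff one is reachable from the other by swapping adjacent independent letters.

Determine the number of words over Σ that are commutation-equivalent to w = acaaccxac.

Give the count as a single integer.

piece 0:a — minimal
piece 1:c — minimal
piece 2:a rests on {0:a}
piece 3:a rests on {2:a}
piece 4:c rests on {1:c}
piece 5:c rests on {4:c}
piece 6:x — minimal
piece 7:a rests on {3:a}
piece 8:c rests on {5:c}
minimal pieces: {0:a, 1:c, 6:x}
ways to finish when only these pieces remain (= sum over removing one remaining piece with nothing left below it):
  1 left: {6}→1  {7}→1  {8}→1
  2 left: {3,7}→1  {5,8}→1  {6,7}→2  {6,8}→2  {7,8}→2
  3 left: {2,3,7}→1  {3,6,7}→3  {3,7,8}→3  {4,5,8}→1  {5,6,8}→3  {5,7,8}→3  {6,7,8}→6
  4 left: {0,2,3,7}→1  {1,4,5,8}→1  {2,3,6,7}→4  {2,3,7,8}→4  {3,5,7,8}→6  {3,6,7,8}→12  {4,5,6,8}→4  {4,5,7,8}→4  {5,6,7,8}→12
  5 left: {0,2,3,6,7}→5  {0,2,3,7,8}→5  {1,4,5,6,8}→5  {1,4,5,7,8}→5  {2,3,5,7,8}→10  {2,3,6,7,8}→20  {3,4,5,7,8}→10  {3,5,6,7,8}→30  {4,5,6,7,8}→20
  6 left: {0,2,3,5,7,8}→15  {0,2,3,6,7,8}→30  {1,3,4,5,7,8}→15  {1,4,5,6,7,8}→30  {2,3,4,5,7,8}→20  {2,3,5,6,7,8}→60  {3,4,5,6,7,8}→60
  7 left: {0,2,3,4,5,7,8}→35  {0,2,3,5,6,7,8}→105  {1,2,3,4,5,7,8}→35  {1,3,4,5,6,7,8}→105  {2,3,4,5,6,7,8}→140
  placing 0:a first → 280 extensions
  placing 1:c first → 280 extensions
  placing 6:x first → 70 extensions
total linear extensions = 630

630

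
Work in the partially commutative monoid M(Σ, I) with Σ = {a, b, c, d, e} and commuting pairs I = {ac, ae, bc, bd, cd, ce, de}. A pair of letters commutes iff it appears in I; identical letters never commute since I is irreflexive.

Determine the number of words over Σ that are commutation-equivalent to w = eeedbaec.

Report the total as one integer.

88

piece 0:e — minimal
piece 1:e rests on {0:e}
piece 2:e rests on {1:e}
piece 3:d — minimal
piece 4:b rests on {2:e}
piece 5:a rests on {3:d, 4:b}
piece 6:e rests on {4:b}
piece 7:c — minimal
minimal pieces: {0:e, 3:d, 7:c}
ways to finish when only these pieces remain (= sum over removing one remaining piece with nothing left below it):
  1 left: {5}→1  {6}→1  {7}→1
  2 left: {3,5}→1  {5,6}→2  {5,7}→2  {6,7}→2
  3 left: {3,5,6}→3  {3,5,7}→3  {4,5,6}→2  {5,6,7}→6
  4 left: {2,4,5,6}→2  {3,4,5,6}→5  {3,5,6,7}→12  {4,5,6,7}→8
  5 left: {1,2,4,5,6}→2  {2,3,4,5,6}→7  {2,4,5,6,7}→10  {3,4,5,6,7}→25
  6 left: {0,1,2,4,5,6}→2  {1,2,3,4,5,6}→9  {1,2,4,5,6,7}→12  {2,3,4,5,6,7}→42
  placing 0:e first → 63 extensions
  placing 3:d first → 14 extensions
  placing 7:c first → 11 extensions
total linear extensions = 88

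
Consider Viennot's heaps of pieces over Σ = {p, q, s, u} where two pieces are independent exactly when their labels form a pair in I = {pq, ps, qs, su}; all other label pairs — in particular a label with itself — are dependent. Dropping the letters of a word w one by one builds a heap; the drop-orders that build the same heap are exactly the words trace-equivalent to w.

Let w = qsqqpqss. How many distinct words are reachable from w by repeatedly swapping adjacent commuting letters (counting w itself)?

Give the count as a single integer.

0(q) covers ∅
1(s) covers ∅
2(q) covers 0:q
3(q) covers 2:q
4(p) covers ∅
5(q) covers 3:q
6(s) covers 1:s
7(s) covers 6:s
floor of heap: 0:q, 1:s, 4:p
completions by unplaced set U, small U first (add the entries for U minus each lowest piece of U):
  |U|=1: {4}:1  {5}:1  {7}:1
  |U|=2: {3,5}:1  {4,5}:2  {4,7}:2  {5,7}:2  {6,7}:1
  |U|=3: {1,6,7}:1  {2,3,5}:1  {3,4,5}:3  {3,5,7}:3  {4,5,7}:6  {4,6,7}:3  {5,6,7}:3
  |U|=4: {0,2,3,5}:1  {1,4,6,7}:4  {1,5,6,7}:4  {2,3,4,5}:4  {2,3,5,7}:4  {3,4,5,7}:12  {3,5,6,7}:6  {4,5,6,7}:12
  |U|=5: {0,2,3,4,5}:5  {0,2,3,5,7}:5  {1,3,5,6,7}:10  {1,4,5,6,7}:20  {2,3,4,5,7}:20  {2,3,5,6,7}:10  {3,4,5,6,7}:30
  |U|=6: {0,2,3,4,5,7}:30  {0,2,3,5,6,7}:15  {1,2,3,5,6,7}:20  {1,3,4,5,6,7}:60  {2,3,4,5,6,7}:60
  start at 0(q): 140
  start at 1(s): 105
  start at 4(p): 35
sum over floor = 280

280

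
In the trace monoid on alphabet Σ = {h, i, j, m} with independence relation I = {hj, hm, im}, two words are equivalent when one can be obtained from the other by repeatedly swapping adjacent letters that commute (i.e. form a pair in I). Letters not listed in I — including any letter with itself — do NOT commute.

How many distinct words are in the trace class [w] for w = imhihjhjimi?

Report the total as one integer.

0(i) covers ∅
1(m) covers ∅
2(h) covers 0:i
3(i) covers 2:h
4(h) covers 3:i
5(j) covers 1:m, 3:i
6(h) covers 4:h
7(j) covers 5:j
8(i) covers 6:h, 7:j
9(m) covers 7:j
10(i) covers 8:i
floor of heap: 0:i, 1:m
completions by unplaced set U, small U first (add the entries for U minus each lowest piece of U):
  |U|=1: {9}:1  {10}:1
  |U|=2: {8,10}:1  {9,10}:2
  |U|=3: {6,8,10}:1  {8,9,10}:3
  |U|=4: {4,6,8,10}:1  {6,8,9,10}:4  {7,8,9,10}:3
  |U|=5: {4,6,8,9,10}:5  {5,7,8,9,10}:3  {6,7,8,9,10}:7
  |U|=6: {1,5,7,8,9,10}:3  {4,6,7,8,9,10}:12  {5,6,7,8,9,10}:10
  |U|=7: {1,5,6,7,8,9,10}:13  {4,5,6,7,8,9,10}:22
  |U|=8: {1,4,5,6,7,8,9,10}:35  {3,4,5,6,7,8,9,10}:22
  |U|=9: {1,3,4,5,6,7,8,9,10}:57  {2,3,4,5,6,7,8,9,10}:22
  start at 0(i): 79
  start at 1(m): 22
sum over floor = 101

101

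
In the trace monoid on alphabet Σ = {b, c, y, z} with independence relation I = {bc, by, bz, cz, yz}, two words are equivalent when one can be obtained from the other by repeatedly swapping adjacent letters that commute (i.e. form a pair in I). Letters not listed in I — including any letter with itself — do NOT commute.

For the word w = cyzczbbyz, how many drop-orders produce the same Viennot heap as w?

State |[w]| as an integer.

1260

drop 0:c onto floor
drop 1:y onto {0:c}
drop 2:z onto floor
drop 3:c onto {1:y}
drop 4:z onto {2:z}
drop 5:b onto floor
drop 6:b onto {5:b}
drop 7:y onto {3:c}
drop 8:z onto {4:z}
ground layer = {0:c, 2:z, 5:b}
drop-orders for the pieces not yet dropped (sum over which currently-grounded one goes next):
  1 to go: {6} 1  {7} 1  {8} 1
  2 to go: {3,7} 1  {4,8} 1  {5,6} 1  {6,7} 2  {6,8} 2  {7,8} 2
  3 to go: {1,3,7} 1  {2,4,8} 1  {3,6,7} 3  {3,7,8} 3  {4,6,8} 3  {4,7,8} 3  {5,6,7} 3  {5,6,8} 3  {6,7,8} 6
  4 to go: {0,1,3,7} 1  {1,3,6,7} 4  {1,3,7,8} 4  {2,4,6,8} 4  {2,4,7,8} 4  {3,4,7,8} 6  {3,5,6,7} 6  {3,6,7,8} 12  {4,5,6,8} 6  {4,6,7,8} 12  {5,6,7,8} 12
  5 to go: {0,1,3,6,7} 5  {0,1,3,7,8} 5  {1,3,4,7,8} 10  {1,3,5,6,7} 10  {1,3,6,7,8} 20  {2,3,4,7,8} 10  {2,4,5,6,8} 10  {2,4,6,7,8} 20  {3,4,6,7,8} 30  {3,5,6,7,8} 30  {4,5,6,7,8} 30
  6 to go: {0,1,3,4,7,8} 15  {0,1,3,5,6,7} 15  {0,1,3,6,7,8} 30  {1,2,3,4,7,8} 20  {1,3,4,6,7,8} 60  {1,3,5,6,7,8} 60  {2,3,4,6,7,8} 60  {2,4,5,6,7,8} 60  {3,4,5,6,7,8} 90
  7 to go: {0,1,2,3,4,7,8} 35  {0,1,3,4,6,7,8} 105  {0,1,3,5,6,7,8} 105  {1,2,3,4,6,7,8} 140  {1,3,4,5,6,7,8} 210  {2,3,4,5,6,7,8} 210
  if 0:c drops first: 560 orders
  if 2:z drops first: 420 orders
  if 5:b drops first: 280 orders
heap linearizations: 1260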